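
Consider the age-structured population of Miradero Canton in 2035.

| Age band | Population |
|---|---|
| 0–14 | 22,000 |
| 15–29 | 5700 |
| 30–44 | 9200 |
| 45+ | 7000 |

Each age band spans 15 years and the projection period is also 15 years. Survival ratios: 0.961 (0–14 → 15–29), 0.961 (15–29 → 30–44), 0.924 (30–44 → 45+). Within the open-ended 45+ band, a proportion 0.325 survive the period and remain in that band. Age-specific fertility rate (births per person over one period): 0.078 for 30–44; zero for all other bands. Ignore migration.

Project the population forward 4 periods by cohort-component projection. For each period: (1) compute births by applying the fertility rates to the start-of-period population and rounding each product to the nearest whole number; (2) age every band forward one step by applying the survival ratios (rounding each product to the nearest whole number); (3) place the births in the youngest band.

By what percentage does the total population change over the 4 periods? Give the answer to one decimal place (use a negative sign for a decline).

-78.2

(Groups numbered youngest = 1 to oldest = 4.)
Period 1.
Births: 9200 × 0.078 = 718
Group 2: 22000 × 0.961 = 21142
Group 3: 5700 × 0.961 = 5478
Group 4: 9200 × 0.924 + 7000 × 0.325 = 8501 + 2275 = 10776
Giving 718 / 21142 / 5478 / 10776.
Period 2.
Births: 5478 × 0.078 = 427
Group 2: 718 × 0.961 = 690
Group 3: 21142 × 0.961 = 20317
Group 4: 5478 × 0.924 + 10776 × 0.325 = 5062 + 3502 = 8564
Giving 427 / 690 / 20317 / 8564.
Period 3.
Births: 20317 × 0.078 = 1585
Group 2: 427 × 0.961 = 410
Group 3: 690 × 0.961 = 663
Group 4: 20317 × 0.924 + 8564 × 0.325 = 18773 + 2783 = 21556
Giving 1585 / 410 / 663 / 21556.
Period 4.
Births: 663 × 0.078 = 52
Group 2: 1585 × 0.961 = 1523
Group 3: 410 × 0.961 = 394
Group 4: 663 × 0.924 + 21556 × 0.325 = 613 + 7006 = 7619
Giving 52 / 1523 / 394 / 7619.
Total: 43900 → 9588; change = -34312; percentage change = -78.2%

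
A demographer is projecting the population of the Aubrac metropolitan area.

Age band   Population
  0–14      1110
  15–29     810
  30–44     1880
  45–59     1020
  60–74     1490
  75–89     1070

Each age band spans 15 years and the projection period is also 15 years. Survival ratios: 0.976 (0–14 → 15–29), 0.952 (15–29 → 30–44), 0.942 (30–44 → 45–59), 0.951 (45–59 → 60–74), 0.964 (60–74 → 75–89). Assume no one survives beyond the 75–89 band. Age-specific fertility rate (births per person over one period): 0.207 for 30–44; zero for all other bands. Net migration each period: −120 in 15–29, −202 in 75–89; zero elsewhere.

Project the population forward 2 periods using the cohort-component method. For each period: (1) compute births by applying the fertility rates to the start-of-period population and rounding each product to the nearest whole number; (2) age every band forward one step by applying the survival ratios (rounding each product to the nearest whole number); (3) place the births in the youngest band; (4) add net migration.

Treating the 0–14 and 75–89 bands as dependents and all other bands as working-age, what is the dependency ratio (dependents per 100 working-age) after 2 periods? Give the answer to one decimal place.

24.9

[period 1]
Births: 1880 × 0.207 = 389
15–29: 1110 × 0.976 = 1083
30–44: 810 × 0.952 = 771
45–59: 1880 × 0.942 = 1771
60–74: 1020 × 0.951 = 970
75–89: 1490 × 0.964 = 1436
Net migration: 15–29 − 120 → 963; 75–89 − 202 → 1234
→ [389, 963, 771, 1771, 970, 1234]
[period 2]
Births: 771 × 0.207 = 160
15–29: 389 × 0.976 = 380
30–44: 963 × 0.952 = 917
45–59: 771 × 0.942 = 726
60–74: 1771 × 0.951 = 1684
75–89: 970 × 0.964 = 935
Net migration: 15–29 − 120 → 260; 75–89 − 202 → 733
→ [160, 260, 917, 726, 1684, 733]
Dependents (band 0–14 + band 75–89) = 160 + 733 = 893; working-age = 3587; ratio = 893/3587 × 100 = 24.9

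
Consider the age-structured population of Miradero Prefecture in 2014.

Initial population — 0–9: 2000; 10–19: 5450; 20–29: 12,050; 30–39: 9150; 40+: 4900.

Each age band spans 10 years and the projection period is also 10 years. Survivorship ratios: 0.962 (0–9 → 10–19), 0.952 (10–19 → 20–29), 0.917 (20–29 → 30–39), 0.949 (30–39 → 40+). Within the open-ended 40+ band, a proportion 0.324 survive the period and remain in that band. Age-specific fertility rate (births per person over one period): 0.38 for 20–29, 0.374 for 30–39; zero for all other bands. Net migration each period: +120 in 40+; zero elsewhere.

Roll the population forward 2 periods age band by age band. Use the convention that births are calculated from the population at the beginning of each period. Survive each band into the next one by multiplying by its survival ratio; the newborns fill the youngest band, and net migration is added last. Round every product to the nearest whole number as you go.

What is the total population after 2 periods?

After projecting period 1:
Births: 12050 × 0.38 = 4579 ; 9150 × 0.374 = 3422 → 8001
10–19: 2000 × 0.962 = 1924
20–29: 5450 × 0.952 = 5188
30–39: 12050 × 0.917 = 11050
40+: 9150 × 0.949 + 4900 × 0.324 = 8683 + 1588 = 10271
Net migration: 40+ + 120 → 10391
Giving 8001 / 1924 / 5188 / 11050 / 10391.
After projecting period 2:
Births: 5188 × 0.38 = 1971 ; 11050 × 0.374 = 4133 → 6104
10–19: 8001 × 0.962 = 7697
20–29: 1924 × 0.952 = 1832
30–39: 5188 × 0.917 = 4757
40+: 11050 × 0.949 + 10391 × 0.324 = 10486 + 3367 = 13853
Net migration: 40+ + 120 → 13973
Giving 6104 / 7697 / 1832 / 4757 / 13973.
Total after period 2: 6104 + 7697 + 1832 + 4757 + 13973 = 34363

34363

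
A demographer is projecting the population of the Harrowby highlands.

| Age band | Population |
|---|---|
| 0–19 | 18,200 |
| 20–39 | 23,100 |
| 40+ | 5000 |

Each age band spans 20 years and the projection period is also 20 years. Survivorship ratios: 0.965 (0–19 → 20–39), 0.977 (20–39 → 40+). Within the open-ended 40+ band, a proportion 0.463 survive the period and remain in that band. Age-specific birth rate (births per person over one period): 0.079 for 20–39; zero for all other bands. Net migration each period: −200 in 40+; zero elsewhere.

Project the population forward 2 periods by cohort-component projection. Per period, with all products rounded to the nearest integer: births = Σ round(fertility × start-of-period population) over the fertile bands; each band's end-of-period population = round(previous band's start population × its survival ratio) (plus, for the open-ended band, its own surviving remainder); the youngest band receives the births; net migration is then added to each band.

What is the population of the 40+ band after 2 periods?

Numbering the bands 1..3 from youngest to oldest:
[period 1]
Births: 23100 × 0.079 = 1825
Band 2: 18200 × 0.965 = 17563
Band 3: 23100 × 0.977 + 5000 × 0.463 = 22569 + 2315 = 24884
Net migration: Band 3 − 200 → 24684
Population now: 0–19=1825, 20–39=17563, 40+=24684
[period 2]
Births: 17563 × 0.079 = 1387
Band 2: 1825 × 0.965 = 1761
Band 3: 17563 × 0.977 + 24684 × 0.463 = 17159 + 11429 = 28588
Net migration: Band 3 − 200 → 28388
Population now: 0–19=1387, 20–39=1761, 40+=28388

28388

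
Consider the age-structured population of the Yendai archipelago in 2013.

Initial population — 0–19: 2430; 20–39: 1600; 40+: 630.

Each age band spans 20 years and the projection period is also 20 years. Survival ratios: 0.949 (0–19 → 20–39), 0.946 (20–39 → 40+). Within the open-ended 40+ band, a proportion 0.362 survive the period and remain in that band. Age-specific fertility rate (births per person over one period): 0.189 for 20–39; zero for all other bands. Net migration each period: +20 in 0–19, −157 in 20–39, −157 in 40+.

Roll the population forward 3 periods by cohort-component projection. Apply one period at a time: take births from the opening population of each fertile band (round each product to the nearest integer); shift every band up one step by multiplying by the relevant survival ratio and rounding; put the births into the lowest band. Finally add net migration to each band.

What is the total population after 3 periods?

[period 1]
Births: 1600 * 0.189 = 302
20–39: 2430 * 0.949 = 2306
40+: 1600 * 0.946 + 630 * 0.362 = 1514 + 228 = 1742
Net migration: 0–19 + 20 → 322; 20–39 − 157 → 2149; 40+ − 157 → 1585
Giving 322 / 2149 / 1585.
[period 2]
Births: 2149 * 0.189 = 406
20–39: 322 * 0.949 = 306
40+: 2149 * 0.946 + 1585 * 0.362 = 2033 + 574 = 2607
Net migration: 0–19 + 20 → 426; 20–39 − 157 → 149; 40+ − 157 → 2450
Giving 426 / 149 / 2450.
[period 3]
Births: 149 * 0.189 = 28
20–39: 426 * 0.949 = 404
40+: 149 * 0.946 + 2450 * 0.362 = 141 + 887 = 1028
Net migration: 0–19 + 20 → 48; 20–39 − 157 → 247; 40+ − 157 → 871
Giving 48 / 247 / 871.
Total after period 3: 48 + 247 + 871 = 1166

1166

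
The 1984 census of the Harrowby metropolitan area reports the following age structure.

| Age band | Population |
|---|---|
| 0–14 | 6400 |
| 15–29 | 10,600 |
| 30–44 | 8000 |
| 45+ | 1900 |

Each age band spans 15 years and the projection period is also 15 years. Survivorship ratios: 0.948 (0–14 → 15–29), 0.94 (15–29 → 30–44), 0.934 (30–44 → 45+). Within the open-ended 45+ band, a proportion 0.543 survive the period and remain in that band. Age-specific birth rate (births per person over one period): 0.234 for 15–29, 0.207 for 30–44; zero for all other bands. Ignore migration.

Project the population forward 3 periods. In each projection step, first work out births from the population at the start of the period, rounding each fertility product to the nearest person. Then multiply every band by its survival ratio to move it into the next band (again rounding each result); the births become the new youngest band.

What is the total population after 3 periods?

21975

Call the bands 1 to 4, youngest first.
Period 1:
Births: 10600 × 0.234 = 2480, 8000 × 0.207 = 1656 — total 4136
Band 2: 6400 × 0.948 = 6067
Band 3: 10600 × 0.94 = 9964
Band 4: 8000 × 0.934 + 1900 × 0.543 = 7472 + 1032 = 8504
Population now: 0–14=4136, 15–29=6067, 30–44=9964, 45+=8504
Period 2:
Births: 6067 × 0.234 = 1420, 9964 × 0.207 = 2063 — total 3483
Band 2: 4136 × 0.948 = 3921
Band 3: 6067 × 0.94 = 5703
Band 4: 9964 × 0.934 + 8504 × 0.543 = 9306 + 4618 = 13924
Population now: 0–14=3483, 15–29=3921, 30–44=5703, 45+=13924
Period 3:
Births: 3921 × 0.234 = 918, 5703 × 0.207 = 1181 — total 2099
Band 2: 3483 × 0.948 = 3302
Band 3: 3921 × 0.94 = 3686
Band 4: 5703 × 0.934 + 13924 × 0.543 = 5327 + 7561 = 12888
Population now: 0–14=2099, 15–29=3302, 30–44=3686, 45+=12888
Total after period 3: 2099 + 3302 + 3686 + 12888 = 21975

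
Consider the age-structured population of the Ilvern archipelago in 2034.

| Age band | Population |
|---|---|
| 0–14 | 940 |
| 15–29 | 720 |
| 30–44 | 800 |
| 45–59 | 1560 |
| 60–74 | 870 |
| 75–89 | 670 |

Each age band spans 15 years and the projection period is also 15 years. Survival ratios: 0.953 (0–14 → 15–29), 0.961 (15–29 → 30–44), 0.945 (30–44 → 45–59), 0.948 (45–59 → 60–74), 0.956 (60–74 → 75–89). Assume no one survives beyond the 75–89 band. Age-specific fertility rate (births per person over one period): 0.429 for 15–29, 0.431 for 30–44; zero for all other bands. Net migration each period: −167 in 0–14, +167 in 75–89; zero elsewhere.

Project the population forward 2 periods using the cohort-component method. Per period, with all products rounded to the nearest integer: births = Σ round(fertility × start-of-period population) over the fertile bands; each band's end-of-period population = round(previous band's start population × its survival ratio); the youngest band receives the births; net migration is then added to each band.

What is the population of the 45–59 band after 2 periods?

Call the groups 1 to 6, youngest first.
Period 1.
Births: 720 × 0.429 = 309 ; 800 × 0.431 = 345 → 654
Group 2: 940 × 0.953 = 896
Group 3: 720 × 0.961 = 692
Group 4: 800 × 0.945 = 756
Group 5: 1560 × 0.948 = 1479
Group 6: 870 × 0.956 = 832
Net migration: Group 1 − 167 → 487; Group 6 + 167 → 999
→ [487, 896, 692, 756, 1479, 999]
Period 2.
Births: 896 × 0.429 = 384 ; 692 × 0.431 = 298 → 682
Group 2: 487 × 0.953 = 464
Group 3: 896 × 0.961 = 861
Group 4: 692 × 0.945 = 654
Group 5: 756 × 0.948 = 717
Group 6: 1479 × 0.956 = 1414
Net migration: Group 1 − 167 → 515; Group 6 + 167 → 1581
→ [515, 464, 861, 654, 717, 1581]

654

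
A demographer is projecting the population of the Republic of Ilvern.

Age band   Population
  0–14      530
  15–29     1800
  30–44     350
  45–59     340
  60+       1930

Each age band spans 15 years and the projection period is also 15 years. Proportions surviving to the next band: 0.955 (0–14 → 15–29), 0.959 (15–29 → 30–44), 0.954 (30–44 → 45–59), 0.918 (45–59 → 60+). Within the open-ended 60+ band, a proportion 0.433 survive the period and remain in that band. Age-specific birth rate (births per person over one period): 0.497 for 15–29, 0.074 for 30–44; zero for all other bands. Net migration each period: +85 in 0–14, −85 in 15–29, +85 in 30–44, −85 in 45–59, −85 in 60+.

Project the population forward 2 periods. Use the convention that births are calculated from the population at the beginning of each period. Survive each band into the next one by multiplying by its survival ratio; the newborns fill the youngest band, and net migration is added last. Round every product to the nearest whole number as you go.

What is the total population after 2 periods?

4040

After projecting period 1:
Births: 1800 * 0.497 = 895 ; 350 * 0.074 = 26 — total 921
15–29: 530 * 0.955 = 506
30–44: 1800 * 0.959 = 1726
45–59: 350 * 0.954 = 334
60+: 340 * 0.918 + 1930 * 0.433 = 312 + 836 = 1148
Net migration: 0–14 + 85 → 1006; 15–29 − 85 → 421; 30–44 + 85 → 1811; 45–59 − 85 → 249; 60+ − 85 → 1063
Population now: 0–14=1006, 15–29=421, 30–44=1811, 45–59=249, 60+=1063
After projecting period 2:
Births: 421 * 0.497 = 209 ; 1811 * 0.074 = 134 — total 343
15–29: 1006 * 0.955 = 961
30–44: 421 * 0.959 = 404
45–59: 1811 * 0.954 = 1728
60+: 249 * 0.918 + 1063 * 0.433 = 229 + 460 = 689
Net migration: 0–14 + 85 → 428; 15–29 − 85 → 876; 30–44 + 85 → 489; 45–59 − 85 → 1643; 60+ − 85 → 604
Population now: 0–14=428, 15–29=876, 30–44=489, 45–59=1643, 60+=604
Total after period 2: 428 + 876 + 489 + 1643 + 604 = 4040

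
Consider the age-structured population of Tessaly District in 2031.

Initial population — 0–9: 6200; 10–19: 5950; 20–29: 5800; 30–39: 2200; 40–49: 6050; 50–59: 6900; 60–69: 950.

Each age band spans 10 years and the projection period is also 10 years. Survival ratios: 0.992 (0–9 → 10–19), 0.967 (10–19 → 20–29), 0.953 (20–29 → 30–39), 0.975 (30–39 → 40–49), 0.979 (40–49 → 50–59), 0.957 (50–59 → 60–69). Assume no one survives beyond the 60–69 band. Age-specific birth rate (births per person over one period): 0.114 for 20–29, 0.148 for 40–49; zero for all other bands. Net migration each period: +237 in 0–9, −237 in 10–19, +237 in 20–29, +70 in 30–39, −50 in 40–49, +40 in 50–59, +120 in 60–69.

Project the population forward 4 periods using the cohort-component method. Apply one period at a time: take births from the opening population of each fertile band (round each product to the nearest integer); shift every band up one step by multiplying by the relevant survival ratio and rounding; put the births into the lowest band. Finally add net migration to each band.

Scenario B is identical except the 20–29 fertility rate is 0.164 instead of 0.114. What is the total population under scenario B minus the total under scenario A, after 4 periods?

Call the bands 1 to 7, youngest first.
— Period 1 —
Births: 5800 * 0.114 = 661  |  6050 * 0.148 = 895 → total 1556
Band 2: 6200 * 0.992 = 6150
Band 3: 5950 * 0.967 = 5754
Band 4: 5800 * 0.953 = 5527
Band 5: 2200 * 0.975 = 2145
Band 6: 6050 * 0.979 = 5923
Band 7: 6900 * 0.957 = 6603
Net migration: Band 1 + 237 → 1793; Band 2 − 237 → 5913; Band 3 + 237 → 5991; Band 4 + 70 → 5597; Band 5 − 50 → 2095; Band 6 + 40 → 5963; Band 7 + 120 → 6723
Giving 1793 / 5913 / 5991 / 5597 / 2095 / 5963 / 6723.
— Period 2 —
Births: 5991 * 0.114 = 683  |  2095 * 0.148 = 310 → total 993
Band 2: 1793 * 0.992 = 1779
Band 3: 5913 * 0.967 = 5718
Band 4: 5991 * 0.953 = 5709
Band 5: 5597 * 0.975 = 5457
Band 6: 2095 * 0.979 = 2051
Band 7: 5963 * 0.957 = 5707
Net migration: Band 1 + 237 → 1230; Band 2 − 237 → 1542; Band 3 + 237 → 5955; Band 4 + 70 → 5779; Band 5 − 50 → 5407; Band 6 + 40 → 2091; Band 7 + 120 → 5827
Giving 1230 / 1542 / 5955 / 5779 / 5407 / 2091 / 5827.
— Period 3 —
Births: 5955 * 0.114 = 679  |  5407 * 0.148 = 800 → total 1479
Band 2: 1230 * 0.992 = 1220
Band 3: 1542 * 0.967 = 1491
Band 4: 5955 * 0.953 = 5675
Band 5: 5779 * 0.975 = 5635
Band 6: 5407 * 0.979 = 5293
Band 7: 2091 * 0.957 = 2001
Net migration: Band 1 + 237 → 1716; Band 2 − 237 → 983; Band 3 + 237 → 1728; Band 4 + 70 → 5745; Band 5 − 50 → 5585; Band 6 + 40 → 5333; Band 7 + 120 → 2121
Giving 1716 / 983 / 1728 / 5745 / 5585 / 5333 / 2121.
— Period 4 —
Births: 1728 * 0.114 = 197  |  5585 * 0.148 = 827 → total 1024
Band 2: 1716 * 0.992 = 1702
Band 3: 983 * 0.967 = 951
Band 4: 1728 * 0.953 = 1647
Band 5: 5745 * 0.975 = 5601
Band 6: 5585 * 0.979 = 5468
Band 7: 5333 * 0.957 = 5104
Net migration: Band 1 + 237 → 1261; Band 2 − 237 → 1465; Band 3 + 237 → 1188; Band 4 + 70 → 1717; Band 5 − 50 → 5551; Band 6 + 40 → 5508; Band 7 + 120 → 5224
Giving 1261 / 1465 / 1188 / 1717 / 5551 / 5508 / 5224.
Scenario A total after 4 periods: 21914
Scenario B projection —
— Period 1 —
Births: 5800 * 0.164 = 951  |  6050 * 0.148 = 895 → total 1846
Band 2: 6200 * 0.992 = 6150
Band 3: 5950 * 0.967 = 5754
Band 4: 5800 * 0.953 = 5527
Band 5: 2200 * 0.975 = 2145
Band 6: 6050 * 0.979 = 5923
Band 7: 6900 * 0.957 = 6603
Net migration: Band 1 + 237 → 2083; Band 2 − 237 → 5913; Band 3 + 237 → 5991; Band 4 + 70 → 5597; Band 5 − 50 → 2095; Band 6 + 40 → 5963; Band 7 + 120 → 6723
Giving 2083 / 5913 / 5991 / 5597 / 2095 / 5963 / 6723.
— Period 2 —
Births: 5991 * 0.164 = 983  |  2095 * 0.148 = 310 → total 1293
Band 2: 2083 * 0.992 = 2066
Band 3: 5913 * 0.967 = 5718
Band 4: 5991 * 0.953 = 5709
Band 5: 5597 * 0.975 = 5457
Band 6: 2095 * 0.979 = 2051
Band 7: 5963 * 0.957 = 5707
Net migration: Band 1 + 237 → 1530; Band 2 − 237 → 1829; Band 3 + 237 → 5955; Band 4 + 70 → 5779; Band 5 − 50 → 5407; Band 6 + 40 → 2091; Band 7 + 120 → 5827
Giving 1530 / 1829 / 5955 / 5779 / 5407 / 2091 / 5827.
— Period 3 —
Births: 5955 * 0.164 = 977  |  5407 * 0.148 = 800 → total 1777
Band 2: 1530 * 0.992 = 1518
Band 3: 1829 * 0.967 = 1769
Band 4: 5955 * 0.953 = 5675
Band 5: 5779 * 0.975 = 5635
Band 6: 5407 * 0.979 = 5293
Band 7: 2091 * 0.957 = 2001
Net migration: Band 1 + 237 → 2014; Band 2 − 237 → 1281; Band 3 + 237 → 2006; Band 4 + 70 → 5745; Band 5 − 50 → 5585; Band 6 + 40 → 5333; Band 7 + 120 → 2121
Giving 2014 / 1281 / 2006 / 5745 / 5585 / 5333 / 2121.
— Period 4 —
Births: 2006 * 0.164 = 329  |  5585 * 0.148 = 827 → total 1156
Band 2: 2014 * 0.992 = 1998
Band 3: 1281 * 0.967 = 1239
Band 4: 2006 * 0.953 = 1912
Band 5: 5745 * 0.975 = 5601
Band 6: 5585 * 0.979 = 5468
Band 7: 5333 * 0.957 = 5104
Net migration: Band 1 + 237 → 1393; Band 2 − 237 → 1761; Band 3 + 237 → 1476; Band 4 + 70 → 1982; Band 5 − 50 → 5551; Band 6 + 40 → 5508; Band 7 + 120 → 5224
Giving 1393 / 1761 / 1476 / 1982 / 5551 / 5508 / 5224.
Scenario B total after 4 periods: 22895
Difference B − A = 22895 − 21914 = 981

981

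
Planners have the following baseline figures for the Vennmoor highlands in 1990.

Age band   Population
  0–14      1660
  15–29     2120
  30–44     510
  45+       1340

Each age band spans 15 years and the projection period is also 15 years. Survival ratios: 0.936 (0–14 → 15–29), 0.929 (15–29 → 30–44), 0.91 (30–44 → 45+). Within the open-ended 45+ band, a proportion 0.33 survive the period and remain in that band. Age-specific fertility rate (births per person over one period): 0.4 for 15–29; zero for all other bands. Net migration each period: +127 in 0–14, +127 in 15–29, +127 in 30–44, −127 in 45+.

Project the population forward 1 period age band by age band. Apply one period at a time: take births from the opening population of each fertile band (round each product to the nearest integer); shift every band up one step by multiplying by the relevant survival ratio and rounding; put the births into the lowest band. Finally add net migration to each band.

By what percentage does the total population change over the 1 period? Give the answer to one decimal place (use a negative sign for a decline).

-1.8

Let band 1 be 0–14 through band 4 = 45+.
— Period 1 —
Births: 2120 × 0.4 = 848
Band 2: 1660 × 0.936 = 1554
Band 3: 2120 × 0.929 = 1969
Band 4: 510 × 0.91 + 1340 × 0.33 = 464 + 442 = 906
Net migration: Band 1 + 127 → 975; Band 2 + 127 → 1681; Band 3 + 127 → 2096; Band 4 − 127 → 779
Population now: 0–14=975, 15–29=1681, 30–44=2096, 45+=779
Total: 5630 → 5531; change = -99; percentage change = -1.8%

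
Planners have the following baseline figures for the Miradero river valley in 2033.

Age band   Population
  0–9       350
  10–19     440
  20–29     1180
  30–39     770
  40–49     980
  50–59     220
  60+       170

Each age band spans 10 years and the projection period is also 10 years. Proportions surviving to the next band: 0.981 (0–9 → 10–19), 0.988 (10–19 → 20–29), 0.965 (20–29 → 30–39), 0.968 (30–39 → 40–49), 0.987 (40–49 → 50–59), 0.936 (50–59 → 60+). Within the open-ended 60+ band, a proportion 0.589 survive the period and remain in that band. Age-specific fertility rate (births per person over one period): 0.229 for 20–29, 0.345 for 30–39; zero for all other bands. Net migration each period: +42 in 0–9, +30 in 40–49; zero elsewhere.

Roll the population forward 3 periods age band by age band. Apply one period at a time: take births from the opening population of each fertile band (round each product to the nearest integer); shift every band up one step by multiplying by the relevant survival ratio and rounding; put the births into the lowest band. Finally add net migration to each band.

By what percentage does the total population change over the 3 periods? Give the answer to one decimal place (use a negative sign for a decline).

[period 1]
Births: 1180 × 0.229 = 270  |  770 × 0.345 = 266 ⇒ total 536
10–19: 350 × 0.981 = 343
20–29: 440 × 0.988 = 435
30–39: 1180 × 0.965 = 1139
40–49: 770 × 0.968 = 745
50–59: 980 × 0.987 = 967
60+: 220 × 0.936 + 170 × 0.589 = 206 + 100 = 306
Net migration: 0–9 + 42 → 578; 40–49 + 30 → 775
Population now: 0–9=578, 10–19=343, 20–29=435, 30–39=1139, 40–49=775, 50–59=967, 60+=306
[period 2]
Births: 435 × 0.229 = 100  |  1139 × 0.345 = 393 ⇒ total 493
10–19: 578 × 0.981 = 567
20–29: 343 × 0.988 = 339
30–39: 435 × 0.965 = 420
40–49: 1139 × 0.968 = 1103
50–59: 775 × 0.987 = 765
60+: 967 × 0.936 + 306 × 0.589 = 905 + 180 = 1085
Net migration: 0–9 + 42 → 535; 40–49 + 30 → 1133
Population now: 0–9=535, 10–19=567, 20–29=339, 30–39=420, 40–49=1133, 50–59=765, 60+=1085
[period 3]
Births: 339 × 0.229 = 78  |  420 × 0.345 = 145 ⇒ total 223
10–19: 535 × 0.981 = 525
20–29: 567 × 0.988 = 560
30–39: 339 × 0.965 = 327
40–49: 420 × 0.968 = 407
50–59: 1133 × 0.987 = 1118
60+: 765 × 0.936 + 1085 × 0.589 = 716 + 639 = 1355
Net migration: 0–9 + 42 → 265; 40–49 + 30 → 437
Population now: 0–9=265, 10–19=525, 20–29=560, 30–39=327, 40–49=437, 50–59=1118, 60+=1355
Total: 4110 → 4587; change = 477; percentage change = 11.6%

11.6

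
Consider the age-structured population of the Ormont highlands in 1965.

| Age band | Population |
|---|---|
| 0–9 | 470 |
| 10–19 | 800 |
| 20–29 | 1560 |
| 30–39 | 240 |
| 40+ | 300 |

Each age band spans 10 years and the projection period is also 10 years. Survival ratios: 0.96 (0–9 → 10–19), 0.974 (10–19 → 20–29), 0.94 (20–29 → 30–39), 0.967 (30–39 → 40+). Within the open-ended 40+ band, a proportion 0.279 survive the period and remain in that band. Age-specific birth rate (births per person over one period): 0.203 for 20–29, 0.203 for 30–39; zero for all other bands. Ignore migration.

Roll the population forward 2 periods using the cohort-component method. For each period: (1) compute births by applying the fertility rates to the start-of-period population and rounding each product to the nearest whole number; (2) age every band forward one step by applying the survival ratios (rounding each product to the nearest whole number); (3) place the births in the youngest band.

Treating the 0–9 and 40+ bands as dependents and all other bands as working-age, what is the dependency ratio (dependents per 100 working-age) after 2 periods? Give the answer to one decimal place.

128.9

After projecting period 1:
Births: 1560 × 0.203 = 317, 240 × 0.203 = 49 → 366
10–19: 470 × 0.96 = 451
20–29: 800 × 0.974 = 779
30–39: 1560 × 0.94 = 1466
40+: 240 × 0.967 + 300 × 0.279 = 232 + 84 = 316
Giving 366 / 451 / 779 / 1466 / 316.
After projecting period 2:
Births: 779 × 0.203 = 158, 1466 × 0.203 = 298 → 456
10–19: 366 × 0.96 = 351
20–29: 451 × 0.974 = 439
30–39: 779 × 0.94 = 732
40+: 1466 × 0.967 + 316 × 0.279 = 1418 + 88 = 1506
Giving 456 / 351 / 439 / 732 / 1506.
Dependents (band 0–9 + band 40+) = 456 + 1506 = 1962; working-age = 1522; ratio = 1962/1522 × 100 = 128.9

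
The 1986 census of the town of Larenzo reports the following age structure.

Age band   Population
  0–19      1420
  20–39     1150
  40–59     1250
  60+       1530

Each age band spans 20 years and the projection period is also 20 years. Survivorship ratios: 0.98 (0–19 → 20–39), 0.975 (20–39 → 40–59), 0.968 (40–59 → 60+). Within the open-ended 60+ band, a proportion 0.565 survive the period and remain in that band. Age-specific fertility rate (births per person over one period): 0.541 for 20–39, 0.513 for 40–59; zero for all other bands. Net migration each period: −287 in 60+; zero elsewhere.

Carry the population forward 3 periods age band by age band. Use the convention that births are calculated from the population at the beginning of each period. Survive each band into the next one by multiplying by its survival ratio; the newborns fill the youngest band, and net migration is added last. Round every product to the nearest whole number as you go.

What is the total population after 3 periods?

5923

(Groups numbered youngest = 1 to oldest = 4.)
After projecting period 1:
Births: 1150 × 0.541 = 622  |  1250 × 0.513 = 641 ⇒ total 1263
Group 2: 1420 × 0.98 = 1392
Group 3: 1150 × 0.975 = 1121
Group 4: 1250 × 0.968 + 1530 × 0.565 = 1210 + 864 = 2074
Net migration: Group 4 − 287 → 1787
End of period: [1263, 1392, 1121, 1787]
After projecting period 2:
Births: 1392 × 0.541 = 753  |  1121 × 0.513 = 575 ⇒ total 1328
Group 2: 1263 × 0.98 = 1238
Group 3: 1392 × 0.975 = 1357
Group 4: 1121 × 0.968 + 1787 × 0.565 = 1085 + 1010 = 2095
Net migration: Group 4 − 287 → 1808
End of period: [1328, 1238, 1357, 1808]
After projecting period 3:
Births: 1238 × 0.541 = 670  |  1357 × 0.513 = 696 ⇒ total 1366
Group 2: 1328 × 0.98 = 1301
Group 3: 1238 × 0.975 = 1207
Group 4: 1357 × 0.968 + 1808 × 0.565 = 1314 + 1022 = 2336
Net migration: Group 4 − 287 → 2049
End of period: [1366, 1301, 1207, 2049]
Total after period 3: 1366 + 1301 + 1207 + 2049 = 5923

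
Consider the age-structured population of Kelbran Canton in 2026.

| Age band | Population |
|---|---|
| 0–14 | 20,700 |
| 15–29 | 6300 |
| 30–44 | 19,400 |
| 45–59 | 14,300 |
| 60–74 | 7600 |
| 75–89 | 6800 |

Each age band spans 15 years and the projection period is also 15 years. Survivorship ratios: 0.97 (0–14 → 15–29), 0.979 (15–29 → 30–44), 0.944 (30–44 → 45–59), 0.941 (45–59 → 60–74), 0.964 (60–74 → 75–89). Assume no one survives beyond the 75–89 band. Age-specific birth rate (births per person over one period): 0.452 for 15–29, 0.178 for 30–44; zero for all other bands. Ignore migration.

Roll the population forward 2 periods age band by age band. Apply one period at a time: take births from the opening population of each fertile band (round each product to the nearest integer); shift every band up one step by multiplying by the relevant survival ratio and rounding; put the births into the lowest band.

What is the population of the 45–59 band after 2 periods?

5823

Call the bands 1 to 6, youngest first.
After projecting period 1:
Births: 6300 * 0.452 = 2848  |  19400 * 0.178 = 3453 → 6301
Band 2: 20700 * 0.97 = 20079
Band 3: 6300 * 0.979 = 6168
Band 4: 19400 * 0.944 = 18314
Band 5: 14300 * 0.941 = 13456
Band 6: 7600 * 0.964 = 7326
→ [6301, 20079, 6168, 18314, 13456, 7326]
After projecting period 2:
Births: 20079 * 0.452 = 9076  |  6168 * 0.178 = 1098 → 10174
Band 2: 6301 * 0.97 = 6112
Band 3: 20079 * 0.979 = 19657
Band 4: 6168 * 0.944 = 5823
Band 5: 18314 * 0.941 = 17233
Band 6: 13456 * 0.964 = 12972
→ [10174, 6112, 19657, 5823, 17233, 12972]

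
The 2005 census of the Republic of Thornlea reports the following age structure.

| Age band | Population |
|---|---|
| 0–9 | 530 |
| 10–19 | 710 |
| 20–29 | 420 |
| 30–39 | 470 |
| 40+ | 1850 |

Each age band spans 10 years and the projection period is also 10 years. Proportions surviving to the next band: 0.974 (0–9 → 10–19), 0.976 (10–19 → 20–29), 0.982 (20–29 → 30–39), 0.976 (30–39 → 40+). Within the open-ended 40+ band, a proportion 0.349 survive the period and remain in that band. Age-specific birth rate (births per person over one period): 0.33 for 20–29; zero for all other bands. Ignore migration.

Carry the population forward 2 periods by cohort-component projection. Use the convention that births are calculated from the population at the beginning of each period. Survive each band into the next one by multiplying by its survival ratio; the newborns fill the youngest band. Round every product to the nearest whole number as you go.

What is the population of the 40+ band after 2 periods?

(Groups numbered youngest = 1 to oldest = 5.)
After projecting period 1:
Births: 420 × 0.33 = 139
Group 2: 530 × 0.974 = 516
Group 3: 710 × 0.976 = 693
Group 4: 420 × 0.982 = 412
Group 5: 470 × 0.976 + 1850 × 0.349 = 459 + 646 = 1105
End of period: [139, 516, 693, 412, 1105]
After projecting period 2:
Births: 693 × 0.33 = 229
Group 2: 139 × 0.974 = 135
Group 3: 516 × 0.976 = 504
Group 4: 693 × 0.982 = 681
Group 5: 412 × 0.976 + 1105 × 0.349 = 402 + 386 = 788
End of period: [229, 135, 504, 681, 788]

788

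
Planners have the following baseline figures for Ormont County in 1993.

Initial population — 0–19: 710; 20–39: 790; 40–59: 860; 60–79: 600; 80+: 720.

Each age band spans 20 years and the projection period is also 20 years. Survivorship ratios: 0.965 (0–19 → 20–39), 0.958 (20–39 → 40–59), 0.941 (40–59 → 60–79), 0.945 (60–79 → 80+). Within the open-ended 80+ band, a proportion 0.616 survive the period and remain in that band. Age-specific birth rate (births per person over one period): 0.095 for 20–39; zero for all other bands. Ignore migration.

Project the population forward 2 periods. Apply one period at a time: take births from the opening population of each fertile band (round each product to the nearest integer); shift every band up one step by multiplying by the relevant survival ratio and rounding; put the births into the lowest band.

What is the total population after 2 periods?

— Period 1 —
Births: 790 × 0.095 = 75
20–39: 710 × 0.965 = 685
40–59: 790 × 0.958 = 757
60–79: 860 × 0.941 = 809
80+: 600 × 0.945 + 720 × 0.616 = 567 + 444 = 1011
→ [75, 685, 757, 809, 1011]
— Period 2 —
Births: 685 × 0.095 = 65
20–39: 75 × 0.965 = 72
40–59: 685 × 0.958 = 656
60–79: 757 × 0.941 = 712
80+: 809 × 0.945 + 1011 × 0.616 = 765 + 623 = 1388
→ [65, 72, 656, 712, 1388]
Total after period 2: 65 + 72 + 656 + 712 + 1388 = 2893

2893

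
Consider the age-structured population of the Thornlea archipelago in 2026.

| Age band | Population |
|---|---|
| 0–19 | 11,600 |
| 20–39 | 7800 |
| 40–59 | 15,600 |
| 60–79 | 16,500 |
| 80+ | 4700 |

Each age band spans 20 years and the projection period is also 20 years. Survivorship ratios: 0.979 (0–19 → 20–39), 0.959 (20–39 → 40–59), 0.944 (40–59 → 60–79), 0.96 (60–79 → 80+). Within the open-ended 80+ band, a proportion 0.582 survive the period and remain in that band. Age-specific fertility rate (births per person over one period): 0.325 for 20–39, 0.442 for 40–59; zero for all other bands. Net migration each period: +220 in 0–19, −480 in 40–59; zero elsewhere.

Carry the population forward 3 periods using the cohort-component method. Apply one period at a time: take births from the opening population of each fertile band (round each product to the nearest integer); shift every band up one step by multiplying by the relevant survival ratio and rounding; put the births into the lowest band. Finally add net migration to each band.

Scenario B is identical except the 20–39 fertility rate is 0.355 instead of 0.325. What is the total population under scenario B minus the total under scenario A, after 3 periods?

917

Call the bands 1 to 5, youngest first.
Period 1:
Births: 7800 × 0.325 = 2535, 15600 × 0.442 = 6895 → total 9430
Band 2: 11600 × 0.979 = 11356
Band 3: 7800 × 0.959 = 7480
Band 4: 15600 × 0.944 = 14726
Band 5: 16500 × 0.96 + 4700 × 0.582 = 15840 + 2735 = 18575
Net migration: Band 1 + 220 → 9650; Band 3 − 480 → 7000
Population now: 0–19=9650, 20–39=11356, 40–59=7000, 60–79=14726, 80+=18575
Period 2:
Births: 11356 × 0.325 = 3691, 7000 × 0.442 = 3094 → total 6785
Band 2: 9650 × 0.979 = 9447
Band 3: 11356 × 0.959 = 10890
Band 4: 7000 × 0.944 = 6608
Band 5: 14726 × 0.96 + 18575 × 0.582 = 14137 + 10811 = 24948
Net migration: Band 1 + 220 → 7005; Band 3 − 480 → 10410
Population now: 0–19=7005, 20–39=9447, 40–59=10410, 60–79=6608, 80+=24948
Period 3:
Births: 9447 × 0.325 = 3070, 10410 × 0.442 = 4601 → total 7671
Band 2: 7005 × 0.979 = 6858
Band 3: 9447 × 0.959 = 9060
Band 4: 10410 × 0.944 = 9827
Band 5: 6608 × 0.96 + 24948 × 0.582 = 6344 + 14520 = 20864
Net migration: Band 1 + 220 → 7891; Band 3 − 480 → 8580
Population now: 0–19=7891, 20–39=6858, 40–59=8580, 60–79=9827, 80+=20864
Scenario A total after 3 periods: 54020
Scenario B projection —
Period 1:
Births: 7800 × 0.355 = 2769, 15600 × 0.442 = 6895 → total 9664
Band 2: 11600 × 0.979 = 11356
Band 3: 7800 × 0.959 = 7480
Band 4: 15600 × 0.944 = 14726
Band 5: 16500 × 0.96 + 4700 × 0.582 = 15840 + 2735 = 18575
Net migration: Band 1 + 220 → 9884; Band 3 − 480 → 7000
Population now: 0–19=9884, 20–39=11356, 40–59=7000, 60–79=14726, 80+=18575
Period 2:
Births: 11356 × 0.355 = 4031, 7000 × 0.442 = 3094 → total 7125
Band 2: 9884 × 0.979 = 9676
Band 3: 11356 × 0.959 = 10890
Band 4: 7000 × 0.944 = 6608
Band 5: 14726 × 0.96 + 18575 × 0.582 = 14137 + 10811 = 24948
Net migration: Band 1 + 220 → 7345; Band 3 − 480 → 10410
Population now: 0–19=7345, 20–39=9676, 40–59=10410, 60–79=6608, 80+=24948
Period 3:
Births: 9676 × 0.355 = 3435, 10410 × 0.442 = 4601 → total 8036
Band 2: 7345 × 0.979 = 7191
Band 3: 9676 × 0.959 = 9279
Band 4: 10410 × 0.944 = 9827
Band 5: 6608 × 0.96 + 24948 × 0.582 = 6344 + 14520 = 20864
Net migration: Band 1 + 220 → 8256; Band 3 − 480 → 8799
Population now: 0–19=8256, 20–39=7191, 40–59=8799, 60–79=9827, 80+=20864
Scenario B total after 3 periods: 54937
Difference B − A = 54937 − 54020 = 917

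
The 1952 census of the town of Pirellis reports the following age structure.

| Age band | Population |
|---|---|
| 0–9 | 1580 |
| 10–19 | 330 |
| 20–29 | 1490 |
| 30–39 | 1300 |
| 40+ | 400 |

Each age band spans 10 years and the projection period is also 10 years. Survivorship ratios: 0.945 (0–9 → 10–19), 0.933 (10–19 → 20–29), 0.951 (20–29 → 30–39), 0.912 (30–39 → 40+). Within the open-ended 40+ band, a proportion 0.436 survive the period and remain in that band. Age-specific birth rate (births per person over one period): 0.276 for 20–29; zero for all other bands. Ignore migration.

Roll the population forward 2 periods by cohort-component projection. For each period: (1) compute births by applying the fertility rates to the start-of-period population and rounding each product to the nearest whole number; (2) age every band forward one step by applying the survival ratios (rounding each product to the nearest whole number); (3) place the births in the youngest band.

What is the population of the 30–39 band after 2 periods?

293

After projecting period 1:
Births: 1490 × 0.276 = 411
10–19: 1580 × 0.945 = 1493
20–29: 330 × 0.933 = 308
30–39: 1490 × 0.951 = 1417
40+: 1300 × 0.912 + 400 × 0.436 = 1186 + 174 = 1360
Giving 411 / 1493 / 308 / 1417 / 1360.
After projecting period 2:
Births: 308 × 0.276 = 85
10–19: 411 × 0.945 = 388
20–29: 1493 × 0.933 = 1393
30–39: 308 × 0.951 = 293
40+: 1417 × 0.912 + 1360 × 0.436 = 1292 + 593 = 1885
Giving 85 / 388 / 1393 / 293 / 1885.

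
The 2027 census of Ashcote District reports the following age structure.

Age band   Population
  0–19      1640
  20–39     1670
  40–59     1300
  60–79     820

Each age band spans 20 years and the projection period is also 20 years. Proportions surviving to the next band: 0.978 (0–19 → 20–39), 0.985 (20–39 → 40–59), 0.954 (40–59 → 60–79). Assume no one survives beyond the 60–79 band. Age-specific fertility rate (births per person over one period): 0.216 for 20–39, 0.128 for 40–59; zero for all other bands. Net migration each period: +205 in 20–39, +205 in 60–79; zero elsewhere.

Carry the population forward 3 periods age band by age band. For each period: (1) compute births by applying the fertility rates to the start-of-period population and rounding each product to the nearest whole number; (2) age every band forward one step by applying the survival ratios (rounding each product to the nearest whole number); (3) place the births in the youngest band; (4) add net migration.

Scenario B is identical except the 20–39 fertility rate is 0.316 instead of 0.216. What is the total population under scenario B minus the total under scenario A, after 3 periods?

Numbering the groups 1..4 from youngest to oldest:
[period 1]
Births: 1670 * 0.216 = 361 ; 1300 * 0.128 = 166 ⇒ total 527
Group 2: 1640 * 0.978 = 1604
Group 3: 1670 * 0.985 = 1645
Group 4: 1300 * 0.954 = 1240
Net migration: Group 2 + 205 → 1809; Group 4 + 205 → 1445
→ [527, 1809, 1645, 1445]
[period 2]
Births: 1809 * 0.216 = 391 ; 1645 * 0.128 = 211 ⇒ total 602
Group 2: 527 * 0.978 = 515
Group 3: 1809 * 0.985 = 1782
Group 4: 1645 * 0.954 = 1569
Net migration: Group 2 + 205 → 720; Group 4 + 205 → 1774
→ [602, 720, 1782, 1774]
[period 3]
Births: 720 * 0.216 = 156 ; 1782 * 0.128 = 228 ⇒ total 384
Group 2: 602 * 0.978 = 589
Group 3: 720 * 0.985 = 709
Group 4: 1782 * 0.954 = 1700
Net migration: Group 2 + 205 → 794; Group 4 + 205 → 1905
→ [384, 794, 709, 1905]
Scenario A total after 3 periods: 3792
Scenario B projection —
[period 1]
Births: 1670 * 0.316 = 528 ; 1300 * 0.128 = 166 ⇒ total 694
Group 2: 1640 * 0.978 = 1604
Group 3: 1670 * 0.985 = 1645
Group 4: 1300 * 0.954 = 1240
Net migration: Group 2 + 205 → 1809; Group 4 + 205 → 1445
→ [694, 1809, 1645, 1445]
[period 2]
Births: 1809 * 0.316 = 572 ; 1645 * 0.128 = 211 ⇒ total 783
Group 2: 694 * 0.978 = 679
Group 3: 1809 * 0.985 = 1782
Group 4: 1645 * 0.954 = 1569
Net migration: Group 2 + 205 → 884; Group 4 + 205 → 1774
→ [783, 884, 1782, 1774]
[period 3]
Births: 884 * 0.316 = 279 ; 1782 * 0.128 = 228 ⇒ total 507
Group 2: 783 * 0.978 = 766
Group 3: 884 * 0.985 = 871
Group 4: 1782 * 0.954 = 1700
Net migration: Group 2 + 205 → 971; Group 4 + 205 → 1905
→ [507, 971, 871, 1905]
Scenario B total after 3 periods: 4254
Difference B − A = 4254 − 3792 = 462

462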